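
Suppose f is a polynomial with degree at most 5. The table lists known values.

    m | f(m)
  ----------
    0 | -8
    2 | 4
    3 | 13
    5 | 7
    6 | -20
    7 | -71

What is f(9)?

-269

Write f(m) = am^5 + bm^4 + cm³ + dm² + em + p; the 6 given values yield a linear system in the 6 coefficients.
Solving, the top 2 coefficients vanish, and f(m) = -m³ + 6m² - 2m - 8.
Then f(9) = -269.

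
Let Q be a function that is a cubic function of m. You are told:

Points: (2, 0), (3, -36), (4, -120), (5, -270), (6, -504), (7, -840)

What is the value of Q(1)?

6

First differences: -36, -84, -150, -234, -336. Second differences: -48, -66, -84, -102. Third differences: -18, -18, -18.
Level-3 differences are constant, so Q has degree 3.
Fitting a degree-3 polynomial gives Q(m) = -3m³ + 3m² + 6m.
Then Q(1) = 6.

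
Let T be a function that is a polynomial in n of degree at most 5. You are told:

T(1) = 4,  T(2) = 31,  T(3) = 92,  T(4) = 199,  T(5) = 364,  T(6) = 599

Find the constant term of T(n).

First differences: 27, 61, 107, 165, 235. Second differences: 34, 46, 58, 70. Third differences: 12, 12, 12.
Level-3 differences are constant, so T has degree 3.
Fitting a degree-3 polynomial gives T(n) = 2n³ + 5n² - 2n - 1.
The constant term is T(0) = -1.

-1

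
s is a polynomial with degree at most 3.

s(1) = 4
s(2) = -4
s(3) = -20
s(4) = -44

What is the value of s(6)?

First differences: -8, -16, -24. Second differences: -8, -8.
Level-2 differences are constant, so s has degree 2.
Fitting a degree-2 polynomial gives s(k) = -4k² + 4k + 4.
Then s(6) = -116.

-116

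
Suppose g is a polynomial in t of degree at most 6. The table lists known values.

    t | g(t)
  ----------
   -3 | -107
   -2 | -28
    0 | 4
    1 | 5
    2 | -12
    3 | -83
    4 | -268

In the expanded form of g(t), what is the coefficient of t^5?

Write g(t) = at^6 + bt^5 + ct^4 + dt³ + et² + pt + q; the 7 given values yield a linear system in the 7 coefficients.
Solving, the top 2 coefficients vanish, and g(t) = -t^4 - 2t² + 4t + 4.
The coefficient of t^5 is 0.

0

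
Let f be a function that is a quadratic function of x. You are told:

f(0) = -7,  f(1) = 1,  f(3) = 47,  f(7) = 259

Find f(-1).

Write f(x) = ax² + bx + c; the 4 given values yield a linear system in the 3 coefficients.
Solving, f(x) = 5x² + 3x - 7.
Then f(-1) = -5.

-5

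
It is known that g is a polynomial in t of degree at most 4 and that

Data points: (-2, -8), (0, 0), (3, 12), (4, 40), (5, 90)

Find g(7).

Write g(t) = at^4 + bt³ + ct² + dt + e; the 5 given values yield a linear system in the 5 coefficients.
Solving, the leading coefficient vanishes, and g(t) = t³ - t² - 2t.
Then g(7) = 280.

280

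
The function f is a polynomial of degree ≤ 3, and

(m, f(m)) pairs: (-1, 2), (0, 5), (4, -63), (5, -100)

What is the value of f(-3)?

-28

Write f(m) = am³ + bm² + cm + d; the 4 given values yield a linear system in the 4 coefficients.
Solving, the leading coefficient vanishes, and f(m) = -4m² - m + 5.
Then f(-3) = -28.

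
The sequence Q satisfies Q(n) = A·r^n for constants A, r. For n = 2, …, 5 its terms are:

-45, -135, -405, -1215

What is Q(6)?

-3645

Consecutive ratio: -135/(-45) = 3, and -405/(-135) = 3, so r = 3.
Then A·3^2 = -45 gives A = -5, and Q(n) = -5·3^n.
Q(6) = -5·3^6 = -3645.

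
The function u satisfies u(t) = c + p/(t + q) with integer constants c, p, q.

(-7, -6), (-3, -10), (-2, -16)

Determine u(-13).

(u(t) − c)(t + q) = p for each data point; the three points give a linear system in c and q, then p follows.
Solving: c = -4, q = 1, p = 12, so u(t) = -4 + 12/(t + 1).
Then u(-13) = -4 + 12/(-12) = -5.

-5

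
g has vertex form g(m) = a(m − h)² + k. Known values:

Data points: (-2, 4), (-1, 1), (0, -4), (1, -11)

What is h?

-3

First differences -3, -5, -7; second difference -2 = 2a, so a = -1.
Expanding, the m-coefficient is −2ah = 2h; matching it to the data gives h = -3, and then k = 5.
So g(m) = -1(m + 3)² + 5.
Hence h = -3.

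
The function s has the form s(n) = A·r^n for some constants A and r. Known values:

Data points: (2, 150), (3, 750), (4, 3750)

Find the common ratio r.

Consecutive ratio: 750/150 = 5, and 3750/750 = 5, so r = 5.
Then A·5^2 = 150 gives A = 6, and s(n) = 6·5^n.

5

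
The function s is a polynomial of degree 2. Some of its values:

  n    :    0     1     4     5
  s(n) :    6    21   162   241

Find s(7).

Write s(n) = an² + bn + c; the 4 given values yield a linear system in the 3 coefficients.
Solving, s(n) = 8n² + 7n + 6.
Then s(7) = 447.

447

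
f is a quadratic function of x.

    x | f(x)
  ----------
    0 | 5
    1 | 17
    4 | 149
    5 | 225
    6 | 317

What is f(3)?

Write f(x) = ax² + bx + c; the 5 given values yield a linear system in the 3 coefficients.
Solving, f(x) = 8x² + 4x + 5.
Then f(3) = 89.

89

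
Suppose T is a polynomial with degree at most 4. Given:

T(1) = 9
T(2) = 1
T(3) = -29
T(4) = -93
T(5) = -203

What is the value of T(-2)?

First differences: -8, -30, -64, -110. Second differences: -22, -34, -46. Third differences: -12, -12.
Level-3 differences are constant, so T has degree 3.
Fitting a degree-3 polynomial gives T(t) = -2t³ + t² + 3t + 7.
Then T(-2) = 21.

21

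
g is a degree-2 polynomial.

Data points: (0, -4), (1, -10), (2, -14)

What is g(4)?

Write g(t) = at² + bt + c; the 3 given values yield a linear system in the 3 coefficients.
Solving, g(t) = t² - 7t - 4.
Then g(4) = -16.

-16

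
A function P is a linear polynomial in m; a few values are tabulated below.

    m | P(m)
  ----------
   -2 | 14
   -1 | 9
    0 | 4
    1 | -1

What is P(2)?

First differences: -5, -5, -5.
Level-1 differences are constant, so P has degree 1.
Fitting a degree-1 polynomial gives P(m) = -5m + 4.
Then P(2) = -6.

-6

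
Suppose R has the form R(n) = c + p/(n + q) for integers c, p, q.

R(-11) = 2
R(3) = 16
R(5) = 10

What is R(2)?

(R(n) − c)(n + q) = p for each data point; the three points give a linear system in c and q, then p follows.
Solving: c = 4, q = -1, p = 24, so R(n) = 4 + 24/(n − 1).
Then R(2) = 4 + 24/1 = 28.

28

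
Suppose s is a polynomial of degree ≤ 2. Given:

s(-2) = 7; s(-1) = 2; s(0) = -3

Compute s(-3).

12

First differences: -5, -5.
Level-1 differences are constant, so s has degree 1.
Fitting a degree-1 polynomial gives s(k) = -5k - 3.
Then s(-3) = 12.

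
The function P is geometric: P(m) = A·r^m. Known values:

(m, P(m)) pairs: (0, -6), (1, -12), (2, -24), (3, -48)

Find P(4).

-96

Consecutive ratio: -12/(-6) = 2, and -24/(-12) = 2, so r = 2.
Then A·2^0 = -6 gives A = -6, and P(m) = -6·2^m.
P(4) = -6·2^4 = -96.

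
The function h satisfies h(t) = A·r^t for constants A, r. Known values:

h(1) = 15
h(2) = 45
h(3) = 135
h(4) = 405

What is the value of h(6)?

Consecutive ratio: 45/15 = 3, and 135/45 = 3, so r = 3.
Then A·3^1 = 15 gives A = 5, and h(t) = 5·3^t.
h(6) = 5·3^6 = 3645.

3645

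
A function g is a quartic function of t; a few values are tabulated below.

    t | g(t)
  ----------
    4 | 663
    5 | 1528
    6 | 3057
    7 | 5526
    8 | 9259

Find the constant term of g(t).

3

Write g(t) = at^4 + bt³ + ct² + dt + e; the 5 given values yield a linear system in the 5 coefficients.
Solving, g(t) = 2t^4 + 2t³ + 5t + 3.
The constant term is g(0) = 3.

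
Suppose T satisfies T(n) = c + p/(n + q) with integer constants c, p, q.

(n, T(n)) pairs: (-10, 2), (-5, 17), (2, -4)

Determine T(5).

-3

(T(n) − c)(n + q) = p for each data point; the three points give a linear system in c and q, then p follows.
Solving: c = -1, q = 4, p = -18, so T(n) = -1 − 18/(n + 4).
Then T(5) = -1 − 18/9 = -3.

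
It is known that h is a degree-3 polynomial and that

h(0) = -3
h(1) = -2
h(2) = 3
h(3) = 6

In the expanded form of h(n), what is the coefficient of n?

-3

Write h(n) = an³ + bn² + cn + d; the 4 given values yield a linear system in the 4 coefficients.
Solving, h(n) = -n³ + 5n² - 3n - 3.
The coefficient of n is -3.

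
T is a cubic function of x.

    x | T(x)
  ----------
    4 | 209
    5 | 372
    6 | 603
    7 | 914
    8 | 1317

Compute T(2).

Write T(x) = ax³ + bx² + cx + d; the 5 given values yield a linear system in the 4 coefficients.
Solving, T(x) = 2x³ + 4x² + 5x - 3.
Then T(2) = 39.

39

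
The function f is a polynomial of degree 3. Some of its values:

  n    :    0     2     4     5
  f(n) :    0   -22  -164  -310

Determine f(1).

-2

Write f(n) = an³ + bn² + cn + d; the 4 given values yield a linear system in the 4 coefficients.
Solving, f(n) = -2n³ - 3n² + 3n.
Then f(1) = -2.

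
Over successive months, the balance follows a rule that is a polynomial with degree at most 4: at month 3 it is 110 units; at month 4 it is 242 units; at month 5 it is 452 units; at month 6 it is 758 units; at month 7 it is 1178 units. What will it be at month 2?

Write the value at n as Q(n).
Write Q(n) = an^4 + bn³ + cn² + dn + e; the 5 given values yield a linear system in the 5 coefficients.
Solving, the leading coefficient vanishes, and Q(n) = 3n³ + 3n² + 2.
Then Q(2) = 38.

38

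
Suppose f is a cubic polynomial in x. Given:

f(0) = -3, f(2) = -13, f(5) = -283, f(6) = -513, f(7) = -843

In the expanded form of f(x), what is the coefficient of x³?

-3

Write f(x) = ax³ + bx² + cx + d; the 5 given values yield a linear system in the 4 coefficients.
Solving, f(x) = -3x³ + 4x² - x - 3.
The coefficient of x³ is -3.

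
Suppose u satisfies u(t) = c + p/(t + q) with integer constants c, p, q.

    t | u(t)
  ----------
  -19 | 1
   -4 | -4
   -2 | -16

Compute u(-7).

(u(t) − c)(t + q) = p for each data point; the three points give a linear system in c and q, then p follows.
Solving: c = 2, q = 1, p = 18, so u(t) = 2 + 18/(t + 1).
Then u(-7) = 2 + 18/(-6) = -1.

-1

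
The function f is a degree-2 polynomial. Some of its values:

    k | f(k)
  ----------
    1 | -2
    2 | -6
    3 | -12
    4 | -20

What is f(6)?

-42

Write f(k) = ak² + bk + c; the 4 given values yield a linear system in the 3 coefficients.
Solving, f(k) = -k² - k.
Then f(6) = -42.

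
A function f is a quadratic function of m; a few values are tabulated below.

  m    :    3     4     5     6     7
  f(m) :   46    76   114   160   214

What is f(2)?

First differences: 30, 38, 46, 54. Second differences: 8, 8, 8.
Level-2 differences are constant, so f has degree 2.
Fitting a degree-2 polynomial gives f(m) = 4m² + 2m + 4.
Then f(2) = 24.

24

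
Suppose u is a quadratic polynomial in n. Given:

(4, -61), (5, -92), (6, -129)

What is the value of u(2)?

-17

Write u(n) = an² + bn + c; the 3 given values yield a linear system in the 3 coefficients.
Solving, u(n) = -3n² - 4n + 3.
Then u(2) = -17.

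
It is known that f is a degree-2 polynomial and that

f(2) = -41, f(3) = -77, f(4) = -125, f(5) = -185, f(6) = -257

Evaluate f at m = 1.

First differences: -36, -48, -60, -72. Second differences: -12, -12, -12.
Level-2 differences are constant, so f has degree 2.
Fitting a degree-2 polynomial gives f(m) = -6m² - 6m - 5.
Then f(1) = -17.

-17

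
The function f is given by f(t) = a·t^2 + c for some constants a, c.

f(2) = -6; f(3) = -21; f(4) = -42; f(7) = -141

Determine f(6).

From f(2) = -6 and f(3) = -21: 4a + c = -6 and 9a + c = -21.
Subtracting: 5a = -15, so a = -3; then c = -6 − (-3)·4 = 6.
So f(t) = -3t² + 6, and f(6) = -102.

-102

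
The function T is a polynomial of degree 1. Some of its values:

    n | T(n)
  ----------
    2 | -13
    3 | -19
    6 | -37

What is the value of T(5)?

Write T(n) = an + b; the 3 given values yield a linear system in the 2 coefficients.
Solving, T(n) = -6n - 1.
Then T(5) = -31.

-31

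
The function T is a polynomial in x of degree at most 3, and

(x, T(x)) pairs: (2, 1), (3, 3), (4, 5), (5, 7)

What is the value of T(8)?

13

Write T(x) = ax³ + bx² + cx + d; the 4 given values yield a linear system in the 4 coefficients.
Solving, the top 2 coefficients vanish, and T(x) = 2x - 3.
Then T(8) = 13.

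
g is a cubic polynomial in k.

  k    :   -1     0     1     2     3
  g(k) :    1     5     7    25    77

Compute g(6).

First differences: 4, 2, 18, 52. Second differences: -2, 16, 34. Third differences: 18, 18.
Level-3 differences are constant, so g has degree 3.
Fitting a degree-3 polynomial gives g(k) = 3k³ - k² + 5.
Then g(6) = 617.

617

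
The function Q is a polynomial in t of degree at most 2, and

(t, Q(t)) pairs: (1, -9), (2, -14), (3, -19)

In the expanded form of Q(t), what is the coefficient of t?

First differences: -5, -5.
Level-1 differences are constant, so Q has degree 1.
Fitting a degree-1 polynomial gives Q(t) = -5t - 4.
The coefficient of t is -5.

-5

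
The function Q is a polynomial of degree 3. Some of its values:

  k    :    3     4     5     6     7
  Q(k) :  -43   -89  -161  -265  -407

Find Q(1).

First differences: -46, -72, -104, -142. Second differences: -26, -32, -38. Third differences: -6, -6.
Level-3 differences are constant, so Q has degree 3.
Fitting a degree-3 polynomial gives Q(k) = -k³ - k² - 2k - 1.
Then Q(1) = -5.

-5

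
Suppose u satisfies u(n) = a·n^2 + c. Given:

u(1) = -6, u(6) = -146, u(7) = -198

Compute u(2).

From u(1) = -6 and u(6) = -146: 1a + c = -6 and 36a + c = -146.
Subtracting: 35a = -140, so a = -4; then c = -6 − (-4)·1 = -2.
So u(n) = -4n² − 2, and u(2) = -18.

-18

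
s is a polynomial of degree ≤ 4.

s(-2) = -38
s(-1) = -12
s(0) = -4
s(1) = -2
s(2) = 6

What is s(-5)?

-344

First differences: 26, 8, 2, 8. Second differences: -18, -6, 6. Third differences: 12, 12.
Level-3 differences are constant, so s has degree 3.
Fitting a degree-3 polynomial gives s(m) = 2m³ - 3m² + 3m - 4.
Then s(-5) = -344.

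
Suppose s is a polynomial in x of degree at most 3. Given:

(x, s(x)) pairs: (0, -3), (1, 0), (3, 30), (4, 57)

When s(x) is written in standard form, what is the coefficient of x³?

Write s(x) = ax³ + bx² + cx + d; the 4 given values yield a linear system in the 4 coefficients.
Solving, the leading coefficient vanishes, and s(x) = 4x² - x - 3.
The coefficient of x³ is 0.

0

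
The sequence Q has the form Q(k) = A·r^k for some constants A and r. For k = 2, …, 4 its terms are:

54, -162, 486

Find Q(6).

4374

Consecutive ratio: -162/54 = -3, and 486/(-162) = -3, so r = -3.
Then A·(-3)^2 = 54 gives A = 6, and Q(k) = 6·(-3)^k.
Q(6) = 6·(-3)^6 = 4374.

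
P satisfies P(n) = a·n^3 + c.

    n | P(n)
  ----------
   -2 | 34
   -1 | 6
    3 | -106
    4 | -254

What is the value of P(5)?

From P(-2) = 34 and P(-1) = 6: -8a + c = 34 and -1a + c = 6.
Subtracting: 7a = -28, so a = -4; then c = 34 − (-4)·(-8) = 2.
So P(n) = -4n³ + 2, and P(5) = -498.

-498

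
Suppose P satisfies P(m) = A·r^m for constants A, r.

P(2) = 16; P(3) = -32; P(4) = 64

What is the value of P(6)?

Consecutive ratio: -32/16 = -2, and 64/(-32) = -2, so r = -2.
Then A·(-2)^2 = 16 gives A = 4, and P(m) = 4·(-2)^m.
P(6) = 4·(-2)^6 = 256.

256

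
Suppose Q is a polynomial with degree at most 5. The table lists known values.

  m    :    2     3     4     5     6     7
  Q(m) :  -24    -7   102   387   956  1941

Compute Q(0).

2

First differences: 17, 109, 285, 569, 985. Second differences: 92, 176, 284, 416. Third differences: 84, 108, 132. Fourth differences: 24, 24.
Level-4 differences are constant, so Q has degree 4.
Fitting a degree-4 polynomial gives Q(m) = m^4 - 9m² - 3m + 2.
Then Q(0) = 2.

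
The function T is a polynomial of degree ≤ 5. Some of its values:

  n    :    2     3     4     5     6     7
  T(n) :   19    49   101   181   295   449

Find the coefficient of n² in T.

2

First differences: 30, 52, 80, 114, 154. Second differences: 22, 28, 34, 40. Third differences: 6, 6, 6.
Level-3 differences are constant, so T has degree 3.
Fitting a degree-3 polynomial gives T(n) = n³ + 2n² + n + 1.
The coefficient of n² is 2.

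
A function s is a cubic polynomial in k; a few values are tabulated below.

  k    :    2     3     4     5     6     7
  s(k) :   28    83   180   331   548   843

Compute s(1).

First differences: 55, 97, 151, 217, 295. Second differences: 42, 54, 66, 78. Third differences: 12, 12, 12.
Level-3 differences are constant, so s has degree 3.
Fitting a degree-3 polynomial gives s(k) = 2k³ + 3k² + 2k - 4.
Then s(1) = 3.

3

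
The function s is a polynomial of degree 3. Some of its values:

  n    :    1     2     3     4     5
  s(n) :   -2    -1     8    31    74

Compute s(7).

244

First differences: 1, 9, 23, 43. Second differences: 8, 14, 20. Third differences: 6, 6.
Level-3 differences are constant, so s has degree 3.
Fitting a degree-3 polynomial gives s(n) = n³ - 2n² - 1.
Then s(7) = 244.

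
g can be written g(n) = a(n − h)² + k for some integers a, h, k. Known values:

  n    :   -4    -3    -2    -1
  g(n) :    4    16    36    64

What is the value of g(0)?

First differences 12, 20, 28; second difference 8 = 2a, so a = 4.
Expanding, the n-coefficient is −2ah = -8h; matching it to the data gives h = -5, and then k = 0.
So g(n) = 4(n + 5)² + 0.
g(0) = 4·5² + 0 = 100.

100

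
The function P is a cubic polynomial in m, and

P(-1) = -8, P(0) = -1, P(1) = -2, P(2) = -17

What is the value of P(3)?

-52

Write P(m) = am³ + bm² + cm + d; the 4 given values yield a linear system in the 4 coefficients.
Solving, P(m) = -m³ - 4m² + 4m - 1.
Then P(3) = -52.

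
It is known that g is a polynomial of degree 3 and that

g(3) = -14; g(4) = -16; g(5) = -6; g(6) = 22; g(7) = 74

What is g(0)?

4

First differences: -2, 10, 28, 52. Second differences: 12, 18, 24. Third differences: 6, 6.
Level-3 differences are constant, so g has degree 3.
Fitting a degree-3 polynomial gives g(t) = t³ - 6t² + 3t + 4.
The constant term is g(0) = 4.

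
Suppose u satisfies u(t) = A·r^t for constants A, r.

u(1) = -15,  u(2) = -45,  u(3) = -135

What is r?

Consecutive ratio: -45/(-15) = 3, and -135/(-45) = 3, so r = 3.
Then A·3^1 = -15 gives A = -5, and u(t) = -5·3^t.

3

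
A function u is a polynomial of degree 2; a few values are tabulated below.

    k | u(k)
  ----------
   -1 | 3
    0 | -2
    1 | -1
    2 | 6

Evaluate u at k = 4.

38

Write u(k) = ak² + bk + c; the 4 given values yield a linear system in the 3 coefficients.
Solving, u(k) = 3k² - 2k - 2.
Then u(4) = 38.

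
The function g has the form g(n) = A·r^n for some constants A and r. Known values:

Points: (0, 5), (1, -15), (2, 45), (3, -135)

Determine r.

Consecutive ratio: -15/5 = -3, and 45/(-15) = -3, so r = -3.
Then A·(-3)^0 = 5 gives A = 5, and g(n) = 5·(-3)^n.

-3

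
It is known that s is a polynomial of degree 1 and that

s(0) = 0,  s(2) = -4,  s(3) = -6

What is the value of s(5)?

-10

Write s(x) = ax + b; the 3 given values yield a linear system in the 2 coefficients.
Solving, s(x) = -2x.
Then s(5) = -10.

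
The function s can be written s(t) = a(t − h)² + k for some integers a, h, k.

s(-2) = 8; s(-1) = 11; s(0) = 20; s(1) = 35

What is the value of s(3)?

83

First differences 3, 9, 15; second difference 6 = 2a, so a = 3.
Expanding, the t-coefficient is −2ah = -6h; matching it to the data gives h = -2, and then k = 8.
So s(t) = 3(t + 2)² + 8.
s(3) = 3·5² + 8 = 83.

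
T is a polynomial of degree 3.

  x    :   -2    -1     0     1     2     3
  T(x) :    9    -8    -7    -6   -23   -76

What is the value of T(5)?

Write T(x) = ax³ + bx² + cx + d; the 6 given values yield a linear system in the 4 coefficients.
Solving, T(x) = -3x³ + 4x - 7.
Then T(5) = -362.

-362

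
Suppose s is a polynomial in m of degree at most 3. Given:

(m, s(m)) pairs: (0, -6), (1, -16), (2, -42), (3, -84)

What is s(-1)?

First differences: -10, -26, -42. Second differences: -16, -16.
Level-2 differences are constant, so s has degree 2.
Fitting a degree-2 polynomial gives s(m) = -8m² - 2m - 6.
Then s(-1) = -12.

-12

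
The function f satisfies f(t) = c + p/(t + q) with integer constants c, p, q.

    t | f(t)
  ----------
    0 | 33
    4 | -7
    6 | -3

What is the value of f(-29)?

(f(t) − c)(t + q) = p for each data point; the three points give a linear system in c and q, then p follows.
Solving: c = 3, q = -1, p = -30, so f(t) = 3 − 30/(t − 1).
Then f(-29) = 3 − 30/(-30) = 4.

4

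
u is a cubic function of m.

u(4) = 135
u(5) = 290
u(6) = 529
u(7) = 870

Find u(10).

Write u(m) = am³ + bm² + cm + d; the 4 given values yield a linear system in the 4 coefficients.
Solving, u(m) = 3m³ - 3m² - m - 5.
Then u(10) = 2685.

2685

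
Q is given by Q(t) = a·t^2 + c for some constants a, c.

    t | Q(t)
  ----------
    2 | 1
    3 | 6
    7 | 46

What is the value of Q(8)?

61

From Q(2) = 1 and Q(3) = 6: 4a + c = 1 and 9a + c = 6.
Subtracting: 5a = 5, so a = 1; then c = 1 − 1·4 = -3.
So Q(t) = 1t² − 3, and Q(8) = 61.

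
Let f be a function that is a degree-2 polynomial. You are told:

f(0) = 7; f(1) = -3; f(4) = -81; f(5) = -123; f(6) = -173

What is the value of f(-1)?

9

Write f(k) = ak² + bk + c; the 5 given values yield a linear system in the 3 coefficients.
Solving, f(k) = -4k² - 6k + 7.
Then f(-1) = 9.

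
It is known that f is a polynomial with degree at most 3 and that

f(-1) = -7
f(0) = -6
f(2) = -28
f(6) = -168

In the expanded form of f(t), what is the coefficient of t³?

Write f(t) = at³ + bt² + ct + d; the 4 given values yield a linear system in the 4 coefficients.
Solving, the leading coefficient vanishes, and f(t) = -4t² - 3t - 6.
The coefficient of t³ is 0.

0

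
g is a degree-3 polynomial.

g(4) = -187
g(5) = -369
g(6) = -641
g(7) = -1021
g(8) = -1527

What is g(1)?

First differences: -182, -272, -380, -506. Second differences: -90, -108, -126. Third differences: -18, -18.
Level-3 differences are constant, so g has degree 3.
Fitting a degree-3 polynomial gives g(x) = -3x³ + x + 1.
Then g(1) = -1.

-1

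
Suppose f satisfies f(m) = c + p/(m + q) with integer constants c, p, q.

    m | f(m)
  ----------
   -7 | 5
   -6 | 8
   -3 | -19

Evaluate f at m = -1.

(f(m) − c)(m + q) = p for each data point; the three points give a linear system in c and q, then p follows.
Solving: c = -1, q = 4, p = -18, so f(m) = -1 − 18/(m + 4).
Then f(-1) = -1 − 18/3 = -7.

-7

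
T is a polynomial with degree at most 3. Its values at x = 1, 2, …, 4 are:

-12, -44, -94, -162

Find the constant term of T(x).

2

First differences: -32, -50, -68. Second differences: -18, -18.
Level-2 differences are constant, so T has degree 2.
Fitting a degree-2 polynomial gives T(x) = -9x² - 5x + 2.
The constant term is T(0) = 2.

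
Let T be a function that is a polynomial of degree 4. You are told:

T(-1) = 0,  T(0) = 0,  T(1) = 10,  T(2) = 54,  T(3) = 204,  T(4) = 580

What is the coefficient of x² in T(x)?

3

First differences: 0, 10, 44, 150, 376. Second differences: 10, 34, 106, 226. Third differences: 24, 72, 120. Fourth differences: 48, 48.
Level-4 differences are constant, so T has degree 4.
Fitting a degree-4 polynomial gives T(x) = 2x^4 + 3x² + 5x.
The coefficient of x² is 3.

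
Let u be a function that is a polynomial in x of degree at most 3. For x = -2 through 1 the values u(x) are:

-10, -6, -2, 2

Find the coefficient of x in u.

Write u(x) = ax³ + bx² + cx + d; the 4 given values yield a linear system in the 4 coefficients.
Solving, the top 2 coefficients vanish, and u(x) = 4x - 2.
The coefficient of x is 4.

4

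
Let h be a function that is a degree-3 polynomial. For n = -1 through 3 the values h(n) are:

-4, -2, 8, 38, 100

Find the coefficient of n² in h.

4

Write h(n) = an³ + bn² + cn + d; the 5 given values yield a linear system in the 4 coefficients.
Solving, h(n) = 2n³ + 4n² + 4n - 2.
The coefficient of n² is 4.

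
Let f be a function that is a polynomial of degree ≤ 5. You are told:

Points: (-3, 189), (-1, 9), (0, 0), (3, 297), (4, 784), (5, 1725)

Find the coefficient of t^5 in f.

0

Write f(t) = at^5 + bt^4 + ct³ + dt² + et + p; the 6 given values yield a linear system in the 6 coefficients.
Solving, the leading coefficient vanishes, and f(t) = 2t^4 + 2t³ + 9t².
The coefficient of t^5 is 0.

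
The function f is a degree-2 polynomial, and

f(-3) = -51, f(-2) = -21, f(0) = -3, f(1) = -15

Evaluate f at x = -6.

Write f(x) = ax² + bx + c; the 4 given values yield a linear system in the 3 coefficients.
Solving, f(x) = -7x² - 5x - 3.
Then f(-6) = -225.

-225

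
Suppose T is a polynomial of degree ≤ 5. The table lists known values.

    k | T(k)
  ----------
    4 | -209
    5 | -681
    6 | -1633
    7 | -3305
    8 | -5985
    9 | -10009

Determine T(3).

First differences: -472, -952, -1672, -2680, -4024. Second differences: -480, -720, -1008, -1344. Third differences: -240, -288, -336. Fourth differences: -48, -48.
Level-4 differences are constant, so T has degree 4.
Fitting a degree-4 polynomial gives T(k) = -2k^4 + 4k³ + 2k² + 4k - 1.
Then T(3) = -25.

-25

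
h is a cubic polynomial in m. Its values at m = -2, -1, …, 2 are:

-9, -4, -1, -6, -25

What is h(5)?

-226

First differences: 5, 3, -5, -19. Second differences: -2, -8, -14. Third differences: -6, -6.
Level-3 differences are constant, so h has degree 3.
Fitting a degree-3 polynomial gives h(m) = -m³ - 4m² - 1.
Then h(5) = -226.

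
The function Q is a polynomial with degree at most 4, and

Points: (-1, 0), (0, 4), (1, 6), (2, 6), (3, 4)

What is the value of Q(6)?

Write Q(t) = at^4 + bt³ + ct² + dt + e; the 5 given values yield a linear system in the 5 coefficients.
Solving, the top 2 coefficients vanish, and Q(t) = -t² + 3t + 4.
Then Q(6) = -14.

-14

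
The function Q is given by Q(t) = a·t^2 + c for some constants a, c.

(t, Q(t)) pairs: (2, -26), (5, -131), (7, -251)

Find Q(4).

From Q(2) = -26 and Q(5) = -131: 4a + c = -26 and 25a + c = -131.
Subtracting: 21a = -105, so a = -5; then c = -26 − (-5)·4 = -6.
So Q(t) = -5t² − 6, and Q(4) = -86.

-86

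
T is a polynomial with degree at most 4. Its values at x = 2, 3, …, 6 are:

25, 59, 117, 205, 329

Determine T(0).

First differences: 34, 58, 88, 124. Second differences: 24, 30, 36. Third differences: 6, 6.
Level-3 differences are constant, so T has degree 3.
Fitting a degree-3 polynomial gives T(x) = x³ + 3x² + 5.
Then T(0) = 5.

5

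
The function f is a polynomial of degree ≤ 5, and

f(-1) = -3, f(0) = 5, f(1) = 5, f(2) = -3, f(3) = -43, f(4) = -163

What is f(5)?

-435

Write f(x) = ax^5 + bx^4 + cx³ + dx² + ex + p; the 6 given values yield a linear system in the 6 coefficients.
Solving, the leading coefficient vanishes, and f(x) = -x^4 + 2x³ - 3x² + 2x + 5.
Then f(5) = -435.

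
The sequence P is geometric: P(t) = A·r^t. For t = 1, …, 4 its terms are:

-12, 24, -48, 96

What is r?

Consecutive ratio: 24/(-12) = -2, and -48/24 = -2, so r = -2.
Then A·(-2)^1 = -12 gives A = 6, and P(t) = 6·(-2)^t.

-2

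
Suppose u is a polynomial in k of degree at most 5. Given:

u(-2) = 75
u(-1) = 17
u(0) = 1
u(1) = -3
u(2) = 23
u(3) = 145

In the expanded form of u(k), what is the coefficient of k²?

First differences: -58, -16, -4, 26, 122. Second differences: 42, 12, 30, 96. Third differences: -30, 18, 66. Fourth differences: 48, 48.
Level-4 differences are constant, so u has degree 4.
Fitting a degree-4 polynomial gives u(k) = 2k^4 - k³ + 4k² - 9k + 1.
The coefficient of k² is 4.

4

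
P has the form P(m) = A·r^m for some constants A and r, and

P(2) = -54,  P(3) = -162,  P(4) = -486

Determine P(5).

Consecutive ratio: -162/(-54) = 3, and -486/(-162) = 3, so r = 3.
Then A·3^2 = -54 gives A = -6, and P(m) = -6·3^m.
P(5) = -6·3^5 = -1458.

-1458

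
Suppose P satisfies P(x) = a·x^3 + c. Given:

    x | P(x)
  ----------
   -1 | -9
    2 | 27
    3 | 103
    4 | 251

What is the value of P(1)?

From P(-1) = -9 and P(2) = 27: -1a + c = -9 and 8a + c = 27.
Subtracting: 9a = 36, so a = 4; then c = -9 − 4·(-1) = -5.
So P(x) = 4x³ − 5, and P(1) = -1.

-1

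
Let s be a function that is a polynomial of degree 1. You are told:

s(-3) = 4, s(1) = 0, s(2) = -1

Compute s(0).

Write s(n) = an + b; the 3 given values yield a linear system in the 2 coefficients.
Solving, s(n) = -n + 1.
Then s(0) = 1.

1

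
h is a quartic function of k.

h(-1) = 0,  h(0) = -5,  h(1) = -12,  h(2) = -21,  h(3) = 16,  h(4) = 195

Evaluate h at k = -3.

244

First differences: -5, -7, -9, 37, 179. Second differences: -2, -2, 46, 142. Third differences: 0, 48, 96. Fourth differences: 48, 48.
Level-4 differences are constant, so h has degree 4.
Fitting a degree-4 polynomial gives h(k) = 2k^4 - 4k³ - 3k² - 2k - 5.
Then h(-3) = 244.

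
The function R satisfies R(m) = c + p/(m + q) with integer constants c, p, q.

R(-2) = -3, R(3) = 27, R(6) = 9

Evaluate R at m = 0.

(R(m) − c)(m + q) = p for each data point; the three points give a linear system in c and q, then p follows.
Solving: c = 3, q = -2, p = 24, so R(m) = 3 + 24/(m − 2).
Then R(0) = 3 + 24/(-2) = -9.

-9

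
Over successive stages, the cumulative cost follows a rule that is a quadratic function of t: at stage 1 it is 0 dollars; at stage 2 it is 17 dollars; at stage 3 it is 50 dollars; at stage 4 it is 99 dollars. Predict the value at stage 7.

Write the value at t as Q(t).
First differences: 17, 33, 49. Second differences: 16, 16.
Level-2 differences are constant, so Q has degree 2.
Fitting a degree-2 polynomial gives Q(t) = 8t² - 7t - 1.
Then Q(7) = 342.

342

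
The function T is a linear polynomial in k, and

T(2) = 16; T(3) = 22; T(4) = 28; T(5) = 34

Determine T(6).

40

Write T(k) = ak + b; the 4 given values yield a linear system in the 2 coefficients.
Solving, T(k) = 6k + 4.
Then T(6) = 40.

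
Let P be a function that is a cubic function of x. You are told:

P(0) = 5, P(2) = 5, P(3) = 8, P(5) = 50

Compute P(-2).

-27

Write P(x) = ax³ + bx² + cx + d; the 4 given values yield a linear system in the 4 coefficients.
Solving, P(x) = x³ - 4x² + 4x + 5.
Then P(-2) = -27.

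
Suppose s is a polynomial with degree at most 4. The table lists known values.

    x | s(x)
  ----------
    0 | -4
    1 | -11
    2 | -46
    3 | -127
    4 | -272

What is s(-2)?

-2

Write s(x) = ax^4 + bx³ + cx² + dx + e; the 5 given values yield a linear system in the 5 coefficients.
Solving, the leading coefficient vanishes, and s(x) = -3x³ - 5x² + x - 4.
Then s(-2) = -2.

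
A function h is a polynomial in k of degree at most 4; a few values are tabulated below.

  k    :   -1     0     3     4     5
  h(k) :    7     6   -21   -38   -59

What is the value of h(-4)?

Write h(k) = ak^4 + bk³ + ck² + dk + e; the 5 given values yield a linear system in the 5 coefficients.
Solving, the top 2 coefficients vanish, and h(k) = -2k² - 3k + 6.
Then h(-4) = -14.

-14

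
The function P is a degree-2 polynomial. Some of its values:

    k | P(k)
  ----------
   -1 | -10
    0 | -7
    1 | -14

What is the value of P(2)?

-31

Write P(k) = ak² + bk + c; the 3 given values yield a linear system in the 3 coefficients.
Solving, P(k) = -5k² - 2k - 7.
Then P(2) = -31.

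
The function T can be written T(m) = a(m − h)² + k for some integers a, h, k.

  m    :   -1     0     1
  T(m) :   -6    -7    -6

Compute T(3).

2

First differences -1, 1; second difference 2 = 2a, so a = 1.
Expanding, the m-coefficient is −2ah = -2h; matching it to the data gives h = 0, and then k = -7.
So T(m) = 1(m + 0)² − 7.
T(3) = 1·3² − 7 = 2.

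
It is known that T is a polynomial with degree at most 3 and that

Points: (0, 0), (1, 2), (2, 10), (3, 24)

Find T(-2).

Write T(k) = ak³ + bk² + ck + d; the 4 given values yield a linear system in the 4 coefficients.
Solving, the leading coefficient vanishes, and T(k) = 3k² - k.
Then T(-2) = 14.

14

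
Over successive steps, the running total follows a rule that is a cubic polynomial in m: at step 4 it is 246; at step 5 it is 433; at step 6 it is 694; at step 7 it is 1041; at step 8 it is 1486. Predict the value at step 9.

Write the value at m as Q(m).
First differences: 187, 261, 347, 445. Second differences: 74, 86, 98. Third differences: 12, 12.
Level-3 differences are constant, so Q has degree 3.
Extending the table by one column gives the next first difference 555, so Q(9) = 1486 + 555 = 2041.

2041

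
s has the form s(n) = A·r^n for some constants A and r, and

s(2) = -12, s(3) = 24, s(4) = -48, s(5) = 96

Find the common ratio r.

Consecutive ratio: 24/(-12) = -2, and -48/24 = -2, so r = -2.
Then A·(-2)^2 = -12 gives A = -3, and s(n) = -3·(-2)^n.

-2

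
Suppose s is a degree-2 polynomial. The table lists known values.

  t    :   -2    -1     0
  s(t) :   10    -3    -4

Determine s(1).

Write s(t) = at² + bt + c; the 3 given values yield a linear system in the 3 coefficients.
Solving, s(t) = 6t² + 5t - 4.
Then s(1) = 7.

7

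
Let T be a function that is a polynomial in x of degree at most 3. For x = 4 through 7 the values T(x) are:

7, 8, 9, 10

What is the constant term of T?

3

First differences: 1, 1, 1.
Level-1 differences are constant, so T has degree 1.
Fitting a degree-1 polynomial gives T(x) = x + 3.
The constant term is T(0) = 3.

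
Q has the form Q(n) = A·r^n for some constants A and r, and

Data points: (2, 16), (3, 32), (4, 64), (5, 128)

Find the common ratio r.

2

Consecutive ratio: 32/16 = 2, and 64/32 = 2, so r = 2.
Then A·2^2 = 16 gives A = 4, and Q(n) = 4·2^n.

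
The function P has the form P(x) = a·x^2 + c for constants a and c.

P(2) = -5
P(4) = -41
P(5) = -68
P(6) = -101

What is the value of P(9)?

-236

From P(2) = -5 and P(4) = -41: 4a + c = -5 and 16a + c = -41.
Subtracting: 12a = -36, so a = -3; then c = -5 − (-3)·4 = 7.
So P(x) = -3x² + 7, and P(9) = -236.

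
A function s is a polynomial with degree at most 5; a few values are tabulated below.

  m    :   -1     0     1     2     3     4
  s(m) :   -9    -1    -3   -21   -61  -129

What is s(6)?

Write s(m) = am^5 + bm^4 + cm³ + dm² + em + p; the 6 given values yield a linear system in the 6 coefficients.
Solving, the top 2 coefficients vanish, and s(m) = -m³ - 5m² + 4m - 1.
Then s(6) = -373.

-373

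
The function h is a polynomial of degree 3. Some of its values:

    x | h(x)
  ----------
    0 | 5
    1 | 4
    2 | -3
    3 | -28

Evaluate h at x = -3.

92

Write h(x) = ax³ + bx² + cx + d; the 4 given values yield a linear system in the 4 coefficients.
Solving, h(x) = -2x³ + 3x² - 2x + 5.
Then h(-3) = 92.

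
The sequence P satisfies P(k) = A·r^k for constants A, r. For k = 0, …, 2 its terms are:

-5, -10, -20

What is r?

2

Consecutive ratio: -10/(-5) = 2, and -20/(-10) = 2, so r = 2.
Then A·2^0 = -5 gives A = -5, and P(k) = -5·2^k.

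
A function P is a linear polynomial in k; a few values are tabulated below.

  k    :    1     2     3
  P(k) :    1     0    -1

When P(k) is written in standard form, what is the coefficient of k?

First differences: -1, -1.
Level-1 differences are constant, so P has degree 1.
Fitting a degree-1 polynomial gives P(k) = -k + 2.
The coefficient of k is -1.

-1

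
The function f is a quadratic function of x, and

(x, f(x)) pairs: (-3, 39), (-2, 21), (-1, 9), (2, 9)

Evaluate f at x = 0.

3

Write f(x) = ax² + bx + c; the 4 given values yield a linear system in the 3 coefficients.
Solving, f(x) = 3x² - 3x + 3.
Then f(0) = 3.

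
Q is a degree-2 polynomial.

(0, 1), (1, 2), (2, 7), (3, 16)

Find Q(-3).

22

First differences: 1, 5, 9. Second differences: 4, 4.
Level-2 differences are constant, so Q has degree 2.
Fitting a degree-2 polynomial gives Q(n) = 2n² - n + 1.
Then Q(-3) = 22.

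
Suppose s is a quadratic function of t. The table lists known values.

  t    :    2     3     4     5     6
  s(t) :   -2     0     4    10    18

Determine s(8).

40

First differences: 2, 4, 6, 8. Second differences: 2, 2, 2.
Level-2 differences are constant, so s has degree 2.
Fitting a degree-2 polynomial gives s(t) = t² - 3t.
Then s(8) = 40.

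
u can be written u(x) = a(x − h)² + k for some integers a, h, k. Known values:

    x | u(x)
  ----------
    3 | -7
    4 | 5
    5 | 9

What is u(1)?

First differences 12, 4; second difference -8 = 2a, so a = -4.
Expanding, the x-coefficient is −2ah = 8h; matching it to the data gives h = 5, and then k = 9.
So u(x) = -4(x − 5)² + 9.
u(1) = -4·(-4)² + 9 = -55.

-55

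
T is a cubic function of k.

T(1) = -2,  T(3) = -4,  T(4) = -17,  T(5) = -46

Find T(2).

Write T(k) = ak³ + bk² + ck + d; the 4 given values yield a linear system in the 4 coefficients.
Solving, T(k) = -k³ + 4k² - 4k - 1.
Then T(2) = -1.

-1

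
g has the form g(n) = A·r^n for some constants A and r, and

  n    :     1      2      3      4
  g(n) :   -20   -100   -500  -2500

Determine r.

5

Consecutive ratio: -100/(-20) = 5, and -500/(-100) = 5, so r = 5.
Then A·5^1 = -20 gives A = -4, and g(n) = -4·5^n.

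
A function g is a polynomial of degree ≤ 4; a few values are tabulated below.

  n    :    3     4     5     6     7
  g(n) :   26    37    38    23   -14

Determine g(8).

Write g(n) = an^4 + bn³ + cn² + dn + e; the 5 given values yield a linear system in the 5 coefficients.
Solving, the leading coefficient vanishes, and g(n) = -n³ + 7n² - n - 7.
Then g(8) = -79.

-79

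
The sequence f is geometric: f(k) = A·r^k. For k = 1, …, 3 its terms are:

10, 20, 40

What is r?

Consecutive ratio: 20/10 = 2, and 40/20 = 2, so r = 2.
Then A·2^1 = 10 gives A = 5, and f(k) = 5·2^k.

2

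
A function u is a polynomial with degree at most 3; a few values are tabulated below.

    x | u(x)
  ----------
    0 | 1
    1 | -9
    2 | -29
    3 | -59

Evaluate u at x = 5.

-149

First differences: -10, -20, -30. Second differences: -10, -10.
Level-2 differences are constant, so u has degree 2.
Fitting a degree-2 polynomial gives u(x) = -5x² - 5x + 1.
Then u(5) = -149.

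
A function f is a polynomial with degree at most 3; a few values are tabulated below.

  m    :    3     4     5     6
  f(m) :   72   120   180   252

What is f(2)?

36

Write f(m) = am³ + bm² + cm + d; the 4 given values yield a linear system in the 4 coefficients.
Solving, the leading coefficient vanishes, and f(m) = 6m² + 6m.
Then f(2) = 36.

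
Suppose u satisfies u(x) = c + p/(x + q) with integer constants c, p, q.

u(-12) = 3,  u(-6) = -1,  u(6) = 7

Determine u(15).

6

(u(x) − c)(x + q) = p for each data point; the three points give a linear system in c and q, then p follows.
Solving: c = 5, q = 3, p = 18, so u(x) = 5 + 18/(x + 3).
Then u(15) = 5 + 18/18 = 6.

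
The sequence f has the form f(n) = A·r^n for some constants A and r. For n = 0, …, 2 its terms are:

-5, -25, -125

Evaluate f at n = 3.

Consecutive ratio: -25/(-5) = 5, and -125/(-25) = 5, so r = 5.
Then A·5^0 = -5 gives A = -5, and f(n) = -5·5^n.
f(3) = -5·5^3 = -625.

-625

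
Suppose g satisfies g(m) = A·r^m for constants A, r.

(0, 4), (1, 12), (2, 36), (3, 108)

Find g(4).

Consecutive ratio: 12/4 = 3, and 36/12 = 3, so r = 3.
Then A·3^0 = 4 gives A = 4, and g(m) = 4·3^m.
g(4) = 4·3^4 = 324.

324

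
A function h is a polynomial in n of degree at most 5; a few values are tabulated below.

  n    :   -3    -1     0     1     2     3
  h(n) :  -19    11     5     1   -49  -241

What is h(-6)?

-1609

Write h(n) = an^5 + bn^4 + cn³ + dn² + en + p; the 6 given values yield a linear system in the 6 coefficients.
Solving, the leading coefficient vanishes, and h(n) = -2n^4 - 4n³ + 3n² - n + 5.
Then h(-6) = -1609.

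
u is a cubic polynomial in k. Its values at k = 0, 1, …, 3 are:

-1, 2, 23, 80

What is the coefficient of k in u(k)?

0

Write u(k) = ak³ + bk² + ck + d; the 4 given values yield a linear system in the 4 coefficients.
Solving, u(k) = 3k³ - 1.
The coefficient of k is 0.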